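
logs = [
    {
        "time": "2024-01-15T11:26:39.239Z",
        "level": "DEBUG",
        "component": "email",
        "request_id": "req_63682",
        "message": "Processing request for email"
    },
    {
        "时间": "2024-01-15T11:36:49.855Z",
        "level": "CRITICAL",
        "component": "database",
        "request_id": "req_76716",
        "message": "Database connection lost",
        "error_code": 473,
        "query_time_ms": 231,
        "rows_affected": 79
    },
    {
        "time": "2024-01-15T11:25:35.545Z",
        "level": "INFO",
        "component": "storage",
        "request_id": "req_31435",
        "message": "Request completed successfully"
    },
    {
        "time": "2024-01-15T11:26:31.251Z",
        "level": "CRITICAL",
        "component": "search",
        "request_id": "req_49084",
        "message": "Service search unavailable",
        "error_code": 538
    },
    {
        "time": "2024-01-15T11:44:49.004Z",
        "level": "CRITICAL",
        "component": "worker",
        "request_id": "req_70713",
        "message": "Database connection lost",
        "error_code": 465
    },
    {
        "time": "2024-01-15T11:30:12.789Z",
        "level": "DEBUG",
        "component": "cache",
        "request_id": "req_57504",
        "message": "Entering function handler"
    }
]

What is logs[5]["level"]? "DEBUG"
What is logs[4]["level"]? "CRITICAL"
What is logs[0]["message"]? "Processing request for email"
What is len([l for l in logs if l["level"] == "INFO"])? 1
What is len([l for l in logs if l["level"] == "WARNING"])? 0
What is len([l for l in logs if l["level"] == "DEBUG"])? 2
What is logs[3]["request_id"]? "req_49084"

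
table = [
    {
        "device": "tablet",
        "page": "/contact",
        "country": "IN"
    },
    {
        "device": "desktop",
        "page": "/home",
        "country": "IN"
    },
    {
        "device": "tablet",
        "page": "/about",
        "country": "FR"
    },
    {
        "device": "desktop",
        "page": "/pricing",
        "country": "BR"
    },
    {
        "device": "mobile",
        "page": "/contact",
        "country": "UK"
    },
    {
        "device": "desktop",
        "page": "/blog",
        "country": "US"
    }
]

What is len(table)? 6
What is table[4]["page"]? "/contact"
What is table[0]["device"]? "tablet"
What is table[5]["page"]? "/blog"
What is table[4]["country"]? "UK"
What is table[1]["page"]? "/home"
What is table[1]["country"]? "IN"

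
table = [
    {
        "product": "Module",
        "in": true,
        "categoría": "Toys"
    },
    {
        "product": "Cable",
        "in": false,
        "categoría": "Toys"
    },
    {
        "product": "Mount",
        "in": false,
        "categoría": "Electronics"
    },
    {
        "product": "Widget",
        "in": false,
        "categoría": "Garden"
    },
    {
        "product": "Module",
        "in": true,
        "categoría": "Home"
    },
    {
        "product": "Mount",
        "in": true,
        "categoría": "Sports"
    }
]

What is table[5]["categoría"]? "Sports"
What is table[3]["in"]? False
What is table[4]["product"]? "Module"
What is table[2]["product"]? "Mount"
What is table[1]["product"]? "Cable"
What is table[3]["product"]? "Widget"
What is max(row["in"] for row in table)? True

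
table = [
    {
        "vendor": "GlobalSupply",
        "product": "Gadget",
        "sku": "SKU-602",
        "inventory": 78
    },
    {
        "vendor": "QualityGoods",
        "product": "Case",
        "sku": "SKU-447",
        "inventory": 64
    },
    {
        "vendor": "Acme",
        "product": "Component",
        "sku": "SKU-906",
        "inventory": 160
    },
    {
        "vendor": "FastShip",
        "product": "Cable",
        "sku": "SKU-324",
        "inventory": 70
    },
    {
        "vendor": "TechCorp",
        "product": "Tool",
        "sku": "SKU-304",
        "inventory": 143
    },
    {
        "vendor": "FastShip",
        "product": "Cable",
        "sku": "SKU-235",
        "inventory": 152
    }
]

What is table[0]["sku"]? "SKU-602"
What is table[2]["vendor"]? "Acme"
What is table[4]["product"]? "Tool"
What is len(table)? 6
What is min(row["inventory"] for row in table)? 64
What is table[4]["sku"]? "SKU-304"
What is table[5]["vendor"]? "FastShip"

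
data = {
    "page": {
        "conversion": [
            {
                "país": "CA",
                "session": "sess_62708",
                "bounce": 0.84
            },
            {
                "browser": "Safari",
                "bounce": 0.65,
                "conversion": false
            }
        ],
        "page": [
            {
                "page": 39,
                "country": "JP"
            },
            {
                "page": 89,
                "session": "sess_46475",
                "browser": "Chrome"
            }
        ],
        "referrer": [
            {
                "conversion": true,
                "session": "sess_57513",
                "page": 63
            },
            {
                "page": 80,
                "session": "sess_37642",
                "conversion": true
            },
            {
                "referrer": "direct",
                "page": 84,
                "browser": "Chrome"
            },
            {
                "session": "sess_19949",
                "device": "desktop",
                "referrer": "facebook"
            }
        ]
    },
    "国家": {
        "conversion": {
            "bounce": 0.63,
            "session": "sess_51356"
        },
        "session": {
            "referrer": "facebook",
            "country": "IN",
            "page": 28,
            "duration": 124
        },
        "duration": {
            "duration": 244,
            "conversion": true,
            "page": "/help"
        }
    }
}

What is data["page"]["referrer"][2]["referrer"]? "direct"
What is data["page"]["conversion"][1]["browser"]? "Safari"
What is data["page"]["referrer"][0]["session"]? "sess_57513"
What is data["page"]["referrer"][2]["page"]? 84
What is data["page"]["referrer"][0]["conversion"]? True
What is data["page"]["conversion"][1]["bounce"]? 0.65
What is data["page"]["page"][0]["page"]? 39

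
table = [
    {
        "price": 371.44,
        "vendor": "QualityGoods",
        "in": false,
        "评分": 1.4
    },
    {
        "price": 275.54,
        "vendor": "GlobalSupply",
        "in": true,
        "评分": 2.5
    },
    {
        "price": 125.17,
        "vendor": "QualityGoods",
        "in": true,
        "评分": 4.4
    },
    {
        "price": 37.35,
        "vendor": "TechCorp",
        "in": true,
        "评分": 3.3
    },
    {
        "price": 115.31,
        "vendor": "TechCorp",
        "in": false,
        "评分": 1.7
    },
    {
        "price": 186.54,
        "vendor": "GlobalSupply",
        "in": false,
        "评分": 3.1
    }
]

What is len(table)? 6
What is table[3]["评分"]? 3.3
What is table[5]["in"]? False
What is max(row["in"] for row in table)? True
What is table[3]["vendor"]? "TechCorp"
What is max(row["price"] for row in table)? 371.44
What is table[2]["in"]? True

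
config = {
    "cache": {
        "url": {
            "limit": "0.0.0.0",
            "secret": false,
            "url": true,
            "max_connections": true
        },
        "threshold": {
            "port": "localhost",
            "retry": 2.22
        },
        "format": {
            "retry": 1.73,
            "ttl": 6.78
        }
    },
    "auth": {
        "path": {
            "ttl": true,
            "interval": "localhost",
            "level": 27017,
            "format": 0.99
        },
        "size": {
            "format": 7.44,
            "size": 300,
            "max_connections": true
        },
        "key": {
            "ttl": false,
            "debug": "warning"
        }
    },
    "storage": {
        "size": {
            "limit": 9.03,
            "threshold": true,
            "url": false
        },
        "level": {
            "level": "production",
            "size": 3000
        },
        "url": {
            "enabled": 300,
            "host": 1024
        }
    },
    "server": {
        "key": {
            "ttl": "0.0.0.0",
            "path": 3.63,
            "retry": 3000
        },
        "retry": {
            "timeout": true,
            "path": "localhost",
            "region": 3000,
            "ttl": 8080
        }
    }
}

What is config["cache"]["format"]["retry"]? 1.73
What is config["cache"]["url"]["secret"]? False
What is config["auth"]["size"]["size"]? 300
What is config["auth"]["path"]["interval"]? "localhost"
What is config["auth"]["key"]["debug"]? "warning"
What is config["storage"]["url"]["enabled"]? 300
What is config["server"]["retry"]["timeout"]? True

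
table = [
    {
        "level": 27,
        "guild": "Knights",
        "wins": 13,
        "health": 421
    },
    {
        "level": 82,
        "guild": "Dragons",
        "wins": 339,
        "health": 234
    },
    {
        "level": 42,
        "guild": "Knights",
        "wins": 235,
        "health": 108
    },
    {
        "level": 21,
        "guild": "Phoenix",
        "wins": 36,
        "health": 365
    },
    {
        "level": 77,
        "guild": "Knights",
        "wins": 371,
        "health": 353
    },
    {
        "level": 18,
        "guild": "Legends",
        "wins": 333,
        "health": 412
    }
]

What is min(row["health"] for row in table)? 108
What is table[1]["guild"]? "Dragons"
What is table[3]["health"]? 365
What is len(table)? 6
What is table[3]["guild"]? "Phoenix"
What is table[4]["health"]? 353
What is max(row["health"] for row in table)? 421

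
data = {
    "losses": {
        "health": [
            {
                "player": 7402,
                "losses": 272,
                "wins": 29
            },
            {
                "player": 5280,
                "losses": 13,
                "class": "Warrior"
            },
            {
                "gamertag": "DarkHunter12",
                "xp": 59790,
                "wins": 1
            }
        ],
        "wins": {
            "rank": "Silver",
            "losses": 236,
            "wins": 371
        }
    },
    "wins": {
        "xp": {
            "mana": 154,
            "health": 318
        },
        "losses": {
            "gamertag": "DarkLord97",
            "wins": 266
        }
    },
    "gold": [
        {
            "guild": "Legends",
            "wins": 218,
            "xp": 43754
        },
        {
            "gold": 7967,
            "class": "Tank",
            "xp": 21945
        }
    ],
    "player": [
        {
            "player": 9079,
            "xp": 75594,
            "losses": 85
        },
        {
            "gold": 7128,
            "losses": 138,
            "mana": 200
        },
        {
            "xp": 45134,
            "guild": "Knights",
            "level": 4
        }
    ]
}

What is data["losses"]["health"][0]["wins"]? 29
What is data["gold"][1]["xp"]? 21945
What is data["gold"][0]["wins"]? 218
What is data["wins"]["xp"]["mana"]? 154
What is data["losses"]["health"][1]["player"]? 5280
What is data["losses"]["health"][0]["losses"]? 272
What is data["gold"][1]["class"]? "Tank"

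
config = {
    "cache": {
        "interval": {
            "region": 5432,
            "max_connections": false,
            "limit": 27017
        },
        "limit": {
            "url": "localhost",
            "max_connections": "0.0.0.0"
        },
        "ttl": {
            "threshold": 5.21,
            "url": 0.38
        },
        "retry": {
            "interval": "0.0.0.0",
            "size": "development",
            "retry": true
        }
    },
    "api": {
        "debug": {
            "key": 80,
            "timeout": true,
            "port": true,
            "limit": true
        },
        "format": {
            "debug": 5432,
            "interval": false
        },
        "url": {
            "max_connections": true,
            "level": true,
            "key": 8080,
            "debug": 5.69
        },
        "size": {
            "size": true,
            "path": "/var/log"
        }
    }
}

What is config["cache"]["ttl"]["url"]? 0.38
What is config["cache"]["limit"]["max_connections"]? "0.0.0.0"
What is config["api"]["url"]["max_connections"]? True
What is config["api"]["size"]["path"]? "/var/log"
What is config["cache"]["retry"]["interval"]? "0.0.0.0"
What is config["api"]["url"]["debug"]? 5.69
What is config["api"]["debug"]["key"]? 80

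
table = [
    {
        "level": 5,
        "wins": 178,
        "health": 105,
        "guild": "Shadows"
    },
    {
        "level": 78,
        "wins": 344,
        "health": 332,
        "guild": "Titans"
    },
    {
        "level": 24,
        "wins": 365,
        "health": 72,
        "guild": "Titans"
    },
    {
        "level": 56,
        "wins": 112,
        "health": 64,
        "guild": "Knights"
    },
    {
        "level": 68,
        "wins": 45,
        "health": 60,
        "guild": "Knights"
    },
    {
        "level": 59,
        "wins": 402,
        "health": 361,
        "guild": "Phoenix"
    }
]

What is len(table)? 6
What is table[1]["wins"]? 344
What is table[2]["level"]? 24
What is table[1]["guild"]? "Titans"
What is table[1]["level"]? 78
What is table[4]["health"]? 60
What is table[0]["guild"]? "Shadows"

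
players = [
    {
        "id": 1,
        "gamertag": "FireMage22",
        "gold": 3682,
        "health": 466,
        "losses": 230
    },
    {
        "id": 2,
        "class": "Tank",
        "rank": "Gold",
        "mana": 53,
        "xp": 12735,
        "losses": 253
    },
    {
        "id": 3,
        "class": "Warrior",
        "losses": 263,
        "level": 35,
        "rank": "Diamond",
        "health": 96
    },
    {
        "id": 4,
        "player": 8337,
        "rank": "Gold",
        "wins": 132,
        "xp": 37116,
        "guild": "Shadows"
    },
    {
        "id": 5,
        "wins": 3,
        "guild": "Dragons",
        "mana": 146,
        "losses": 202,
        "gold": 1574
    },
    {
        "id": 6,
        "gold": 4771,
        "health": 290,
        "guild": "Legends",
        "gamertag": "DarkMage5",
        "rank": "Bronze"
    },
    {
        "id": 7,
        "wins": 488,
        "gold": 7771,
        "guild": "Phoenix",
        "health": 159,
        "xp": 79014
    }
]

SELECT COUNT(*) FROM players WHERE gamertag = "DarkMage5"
1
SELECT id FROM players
[1, 2, 3, 4, 5, 6, 7]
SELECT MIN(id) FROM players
1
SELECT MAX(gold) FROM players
7771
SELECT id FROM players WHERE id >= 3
[3, 4, 5, 6, 7]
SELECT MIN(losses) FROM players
202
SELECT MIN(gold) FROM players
1574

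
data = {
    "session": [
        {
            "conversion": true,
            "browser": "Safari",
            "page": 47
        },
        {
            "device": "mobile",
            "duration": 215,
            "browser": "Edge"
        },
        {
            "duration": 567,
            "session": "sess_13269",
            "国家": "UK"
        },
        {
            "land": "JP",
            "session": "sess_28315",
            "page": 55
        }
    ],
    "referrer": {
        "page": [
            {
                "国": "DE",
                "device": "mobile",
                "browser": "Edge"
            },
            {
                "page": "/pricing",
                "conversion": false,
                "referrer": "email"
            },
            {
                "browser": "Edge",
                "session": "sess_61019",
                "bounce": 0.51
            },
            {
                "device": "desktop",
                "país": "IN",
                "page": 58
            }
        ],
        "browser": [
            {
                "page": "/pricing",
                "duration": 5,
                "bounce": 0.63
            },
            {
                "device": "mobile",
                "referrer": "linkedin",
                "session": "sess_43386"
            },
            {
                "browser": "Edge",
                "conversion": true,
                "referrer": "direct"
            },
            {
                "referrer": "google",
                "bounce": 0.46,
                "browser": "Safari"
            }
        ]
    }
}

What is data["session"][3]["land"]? "JP"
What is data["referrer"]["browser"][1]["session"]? "sess_43386"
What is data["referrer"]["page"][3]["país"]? "IN"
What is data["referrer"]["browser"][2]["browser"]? "Edge"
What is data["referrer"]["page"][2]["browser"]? "Edge"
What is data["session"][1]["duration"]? 215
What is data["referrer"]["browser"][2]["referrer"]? "direct"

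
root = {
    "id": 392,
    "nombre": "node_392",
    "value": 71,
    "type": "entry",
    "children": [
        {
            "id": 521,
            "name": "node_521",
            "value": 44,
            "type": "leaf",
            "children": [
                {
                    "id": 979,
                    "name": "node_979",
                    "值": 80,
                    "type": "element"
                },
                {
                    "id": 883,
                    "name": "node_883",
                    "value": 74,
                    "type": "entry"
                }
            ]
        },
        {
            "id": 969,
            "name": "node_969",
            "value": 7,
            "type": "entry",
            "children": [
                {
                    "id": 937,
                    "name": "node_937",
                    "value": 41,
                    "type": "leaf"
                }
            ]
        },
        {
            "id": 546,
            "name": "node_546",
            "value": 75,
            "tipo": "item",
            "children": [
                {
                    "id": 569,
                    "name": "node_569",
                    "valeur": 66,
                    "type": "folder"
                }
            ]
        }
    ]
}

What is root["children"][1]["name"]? "node_969"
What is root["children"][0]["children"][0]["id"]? 979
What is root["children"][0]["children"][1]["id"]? 883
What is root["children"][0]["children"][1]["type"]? "entry"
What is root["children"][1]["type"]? "entry"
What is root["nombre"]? "node_392"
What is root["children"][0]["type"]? "leaf"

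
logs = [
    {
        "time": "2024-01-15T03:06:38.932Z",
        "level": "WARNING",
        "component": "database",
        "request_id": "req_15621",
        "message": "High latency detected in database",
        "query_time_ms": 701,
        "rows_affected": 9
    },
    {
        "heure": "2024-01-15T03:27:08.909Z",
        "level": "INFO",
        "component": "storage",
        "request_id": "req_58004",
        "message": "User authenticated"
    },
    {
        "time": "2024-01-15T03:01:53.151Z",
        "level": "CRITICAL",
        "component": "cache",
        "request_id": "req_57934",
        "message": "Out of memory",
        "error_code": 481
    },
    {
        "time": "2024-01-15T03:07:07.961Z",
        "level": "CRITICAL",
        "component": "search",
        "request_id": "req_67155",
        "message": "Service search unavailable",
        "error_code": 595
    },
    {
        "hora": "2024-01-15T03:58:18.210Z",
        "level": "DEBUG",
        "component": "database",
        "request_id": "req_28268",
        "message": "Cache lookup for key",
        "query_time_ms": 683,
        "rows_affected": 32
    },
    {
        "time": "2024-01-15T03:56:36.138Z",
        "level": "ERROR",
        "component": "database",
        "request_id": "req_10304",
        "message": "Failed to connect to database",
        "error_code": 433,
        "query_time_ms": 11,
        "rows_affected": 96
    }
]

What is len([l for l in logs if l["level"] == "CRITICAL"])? 2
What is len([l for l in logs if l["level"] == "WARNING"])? 1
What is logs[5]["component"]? "database"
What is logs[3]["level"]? "CRITICAL"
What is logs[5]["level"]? "ERROR"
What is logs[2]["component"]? "cache"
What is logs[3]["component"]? "search"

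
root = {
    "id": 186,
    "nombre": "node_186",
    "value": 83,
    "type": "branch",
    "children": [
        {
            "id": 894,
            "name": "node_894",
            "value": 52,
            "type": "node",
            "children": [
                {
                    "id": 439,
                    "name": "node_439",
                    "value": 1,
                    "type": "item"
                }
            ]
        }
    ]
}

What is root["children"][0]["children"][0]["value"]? 1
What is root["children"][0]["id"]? 894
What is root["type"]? "branch"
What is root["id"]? 186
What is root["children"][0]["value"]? 52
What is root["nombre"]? "node_186"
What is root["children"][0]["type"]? "node"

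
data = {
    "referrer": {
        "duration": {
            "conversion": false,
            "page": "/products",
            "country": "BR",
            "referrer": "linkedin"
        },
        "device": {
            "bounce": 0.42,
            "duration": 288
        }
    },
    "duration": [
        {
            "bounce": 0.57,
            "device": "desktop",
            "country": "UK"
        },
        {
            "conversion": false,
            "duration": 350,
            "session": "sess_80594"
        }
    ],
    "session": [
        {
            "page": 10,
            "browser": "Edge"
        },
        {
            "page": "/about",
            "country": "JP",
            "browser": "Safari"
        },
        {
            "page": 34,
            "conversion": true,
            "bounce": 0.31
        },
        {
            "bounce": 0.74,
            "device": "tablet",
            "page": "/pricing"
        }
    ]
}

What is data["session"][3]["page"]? "/pricing"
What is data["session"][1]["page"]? "/about"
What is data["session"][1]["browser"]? "Safari"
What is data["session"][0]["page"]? 10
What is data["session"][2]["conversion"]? True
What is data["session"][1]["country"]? "JP"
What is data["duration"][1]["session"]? "sess_80594"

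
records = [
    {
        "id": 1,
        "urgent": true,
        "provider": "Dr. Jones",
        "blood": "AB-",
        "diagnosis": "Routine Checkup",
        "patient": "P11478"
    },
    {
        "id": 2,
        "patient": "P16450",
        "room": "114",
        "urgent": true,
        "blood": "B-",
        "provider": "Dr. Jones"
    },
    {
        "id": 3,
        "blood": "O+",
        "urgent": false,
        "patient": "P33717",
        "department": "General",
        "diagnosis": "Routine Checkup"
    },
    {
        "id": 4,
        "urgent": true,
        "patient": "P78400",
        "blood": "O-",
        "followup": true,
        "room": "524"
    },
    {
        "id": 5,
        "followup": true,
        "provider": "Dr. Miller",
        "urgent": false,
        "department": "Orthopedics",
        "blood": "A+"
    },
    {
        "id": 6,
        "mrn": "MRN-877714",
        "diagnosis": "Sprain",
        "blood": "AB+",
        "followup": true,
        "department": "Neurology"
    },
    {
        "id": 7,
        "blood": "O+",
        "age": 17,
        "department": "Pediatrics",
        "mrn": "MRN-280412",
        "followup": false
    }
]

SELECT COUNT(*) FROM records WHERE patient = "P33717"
1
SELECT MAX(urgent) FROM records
True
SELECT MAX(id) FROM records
7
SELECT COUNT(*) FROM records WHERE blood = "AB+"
1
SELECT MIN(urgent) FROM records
False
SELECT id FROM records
[1, 2, 3, 4, 5, 6, 7]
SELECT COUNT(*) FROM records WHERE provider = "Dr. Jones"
2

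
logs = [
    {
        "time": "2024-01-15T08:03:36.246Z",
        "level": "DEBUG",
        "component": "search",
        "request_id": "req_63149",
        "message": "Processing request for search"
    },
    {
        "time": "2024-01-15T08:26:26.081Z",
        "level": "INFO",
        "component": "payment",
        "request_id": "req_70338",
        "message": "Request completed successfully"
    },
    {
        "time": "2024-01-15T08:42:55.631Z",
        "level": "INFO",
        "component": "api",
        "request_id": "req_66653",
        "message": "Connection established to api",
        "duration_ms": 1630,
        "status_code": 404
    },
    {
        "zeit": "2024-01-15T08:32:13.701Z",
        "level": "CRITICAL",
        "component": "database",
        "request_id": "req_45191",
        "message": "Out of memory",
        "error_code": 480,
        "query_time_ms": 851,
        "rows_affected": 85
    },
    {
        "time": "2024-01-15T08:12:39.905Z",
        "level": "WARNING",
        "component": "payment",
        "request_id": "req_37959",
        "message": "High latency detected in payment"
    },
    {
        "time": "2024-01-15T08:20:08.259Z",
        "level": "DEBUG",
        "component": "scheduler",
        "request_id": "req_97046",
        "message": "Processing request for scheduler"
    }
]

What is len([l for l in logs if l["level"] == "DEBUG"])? 2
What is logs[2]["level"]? "INFO"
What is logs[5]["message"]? "Processing request for scheduler"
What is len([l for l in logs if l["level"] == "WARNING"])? 1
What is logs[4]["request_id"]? "req_37959"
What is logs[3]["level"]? "CRITICAL"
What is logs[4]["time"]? "2024-01-15T08:12:39.905Z"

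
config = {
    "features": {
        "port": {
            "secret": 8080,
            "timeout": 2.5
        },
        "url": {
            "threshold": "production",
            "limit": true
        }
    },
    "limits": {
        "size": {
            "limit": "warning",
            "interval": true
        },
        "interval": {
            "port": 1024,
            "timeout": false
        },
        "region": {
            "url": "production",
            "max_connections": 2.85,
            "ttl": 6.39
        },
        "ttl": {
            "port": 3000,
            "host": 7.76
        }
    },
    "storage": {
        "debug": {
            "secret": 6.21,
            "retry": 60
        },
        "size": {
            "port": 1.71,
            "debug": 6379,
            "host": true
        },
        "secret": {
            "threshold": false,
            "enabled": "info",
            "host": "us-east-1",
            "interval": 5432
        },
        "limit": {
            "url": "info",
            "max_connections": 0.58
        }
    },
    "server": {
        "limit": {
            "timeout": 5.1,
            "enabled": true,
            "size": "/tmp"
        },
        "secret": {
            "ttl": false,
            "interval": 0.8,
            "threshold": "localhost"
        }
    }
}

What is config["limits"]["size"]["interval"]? True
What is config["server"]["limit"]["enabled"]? True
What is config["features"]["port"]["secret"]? 8080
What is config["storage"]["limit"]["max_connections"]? 0.58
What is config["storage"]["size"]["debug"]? 6379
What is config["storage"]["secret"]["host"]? "us-east-1"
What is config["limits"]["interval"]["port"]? 1024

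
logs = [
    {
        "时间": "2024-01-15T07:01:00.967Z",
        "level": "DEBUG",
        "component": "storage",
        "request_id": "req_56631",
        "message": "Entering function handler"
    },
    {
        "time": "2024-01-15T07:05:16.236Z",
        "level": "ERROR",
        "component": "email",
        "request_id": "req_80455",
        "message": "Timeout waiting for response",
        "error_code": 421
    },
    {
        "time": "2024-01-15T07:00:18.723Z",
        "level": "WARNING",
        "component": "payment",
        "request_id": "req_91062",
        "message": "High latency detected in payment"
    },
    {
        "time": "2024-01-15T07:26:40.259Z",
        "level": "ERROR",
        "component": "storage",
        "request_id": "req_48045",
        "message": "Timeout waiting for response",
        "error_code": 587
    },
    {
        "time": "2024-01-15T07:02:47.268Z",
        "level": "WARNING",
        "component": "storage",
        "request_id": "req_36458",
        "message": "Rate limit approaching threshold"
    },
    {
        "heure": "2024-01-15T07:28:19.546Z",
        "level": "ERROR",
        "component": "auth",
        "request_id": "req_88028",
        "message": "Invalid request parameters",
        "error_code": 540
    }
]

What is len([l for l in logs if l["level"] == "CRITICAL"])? 0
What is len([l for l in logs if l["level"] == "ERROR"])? 3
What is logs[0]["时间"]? "2024-01-15T07:01:00.967Z"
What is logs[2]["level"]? "WARNING"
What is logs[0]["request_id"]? "req_56631"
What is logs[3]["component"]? "storage"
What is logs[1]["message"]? "Timeout waiting for response"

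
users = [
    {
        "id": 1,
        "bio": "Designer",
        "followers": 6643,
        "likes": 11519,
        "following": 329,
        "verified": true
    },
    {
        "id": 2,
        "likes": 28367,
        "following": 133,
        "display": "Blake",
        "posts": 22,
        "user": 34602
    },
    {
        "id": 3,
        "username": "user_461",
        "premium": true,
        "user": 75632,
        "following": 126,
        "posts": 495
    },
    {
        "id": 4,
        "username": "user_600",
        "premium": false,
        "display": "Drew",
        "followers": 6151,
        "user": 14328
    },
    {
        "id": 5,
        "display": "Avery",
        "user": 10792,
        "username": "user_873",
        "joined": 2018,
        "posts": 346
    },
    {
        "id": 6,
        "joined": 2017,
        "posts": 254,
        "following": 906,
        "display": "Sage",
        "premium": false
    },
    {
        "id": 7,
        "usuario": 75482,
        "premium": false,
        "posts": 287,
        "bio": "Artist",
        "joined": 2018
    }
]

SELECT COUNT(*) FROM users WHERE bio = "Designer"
1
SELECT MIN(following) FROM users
126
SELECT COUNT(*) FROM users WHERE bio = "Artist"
1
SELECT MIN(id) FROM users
1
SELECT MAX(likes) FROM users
28367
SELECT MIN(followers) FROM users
6151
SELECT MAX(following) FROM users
906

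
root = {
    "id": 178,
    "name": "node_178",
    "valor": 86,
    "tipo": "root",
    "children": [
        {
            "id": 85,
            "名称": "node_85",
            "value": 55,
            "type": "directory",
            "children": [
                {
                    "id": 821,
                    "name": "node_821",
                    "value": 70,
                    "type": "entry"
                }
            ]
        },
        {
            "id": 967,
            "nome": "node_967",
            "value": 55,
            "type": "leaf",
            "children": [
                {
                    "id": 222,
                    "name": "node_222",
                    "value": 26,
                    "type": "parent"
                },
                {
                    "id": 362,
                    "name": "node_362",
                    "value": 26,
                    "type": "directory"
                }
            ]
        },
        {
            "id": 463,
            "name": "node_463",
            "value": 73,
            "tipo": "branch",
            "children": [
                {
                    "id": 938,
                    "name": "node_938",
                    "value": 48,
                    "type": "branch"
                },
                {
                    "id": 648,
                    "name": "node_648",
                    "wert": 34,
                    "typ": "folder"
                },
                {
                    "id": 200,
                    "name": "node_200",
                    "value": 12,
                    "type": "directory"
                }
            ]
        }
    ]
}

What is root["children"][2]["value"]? 73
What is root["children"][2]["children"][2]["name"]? "node_200"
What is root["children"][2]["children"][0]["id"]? 938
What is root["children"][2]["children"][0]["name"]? "node_938"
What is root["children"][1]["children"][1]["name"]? "node_362"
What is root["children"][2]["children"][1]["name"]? "node_648"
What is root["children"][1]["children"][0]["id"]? 222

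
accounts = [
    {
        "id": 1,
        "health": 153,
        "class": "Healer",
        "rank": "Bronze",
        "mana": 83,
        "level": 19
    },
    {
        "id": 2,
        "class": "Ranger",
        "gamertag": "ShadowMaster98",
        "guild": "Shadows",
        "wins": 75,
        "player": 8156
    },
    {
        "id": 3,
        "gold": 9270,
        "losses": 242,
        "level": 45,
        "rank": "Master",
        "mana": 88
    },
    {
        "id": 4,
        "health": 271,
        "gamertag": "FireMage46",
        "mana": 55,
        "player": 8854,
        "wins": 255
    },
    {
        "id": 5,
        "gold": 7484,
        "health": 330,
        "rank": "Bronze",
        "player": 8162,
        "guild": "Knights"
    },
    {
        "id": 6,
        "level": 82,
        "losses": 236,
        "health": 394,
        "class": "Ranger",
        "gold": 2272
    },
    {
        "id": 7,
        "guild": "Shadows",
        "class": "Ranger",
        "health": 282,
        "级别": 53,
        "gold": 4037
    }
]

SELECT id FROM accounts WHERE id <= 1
[1]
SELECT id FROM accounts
[1, 2, 3, 4, 5, 6, 7]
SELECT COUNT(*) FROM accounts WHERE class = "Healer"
1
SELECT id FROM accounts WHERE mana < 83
[4]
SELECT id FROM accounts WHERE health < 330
[1, 4, 7]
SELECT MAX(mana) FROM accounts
88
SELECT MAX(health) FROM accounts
394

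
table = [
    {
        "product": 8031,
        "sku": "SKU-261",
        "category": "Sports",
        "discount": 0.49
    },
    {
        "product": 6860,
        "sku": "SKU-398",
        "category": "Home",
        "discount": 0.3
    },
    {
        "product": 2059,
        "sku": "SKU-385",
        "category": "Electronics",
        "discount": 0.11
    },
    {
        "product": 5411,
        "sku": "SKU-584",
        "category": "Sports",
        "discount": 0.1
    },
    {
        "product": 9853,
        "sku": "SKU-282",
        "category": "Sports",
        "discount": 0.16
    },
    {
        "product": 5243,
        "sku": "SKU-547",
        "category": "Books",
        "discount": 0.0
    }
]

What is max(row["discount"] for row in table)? 0.49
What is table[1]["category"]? "Home"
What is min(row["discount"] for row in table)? 0.0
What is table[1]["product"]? 6860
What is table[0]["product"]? 8031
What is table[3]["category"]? "Sports"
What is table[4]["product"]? 9853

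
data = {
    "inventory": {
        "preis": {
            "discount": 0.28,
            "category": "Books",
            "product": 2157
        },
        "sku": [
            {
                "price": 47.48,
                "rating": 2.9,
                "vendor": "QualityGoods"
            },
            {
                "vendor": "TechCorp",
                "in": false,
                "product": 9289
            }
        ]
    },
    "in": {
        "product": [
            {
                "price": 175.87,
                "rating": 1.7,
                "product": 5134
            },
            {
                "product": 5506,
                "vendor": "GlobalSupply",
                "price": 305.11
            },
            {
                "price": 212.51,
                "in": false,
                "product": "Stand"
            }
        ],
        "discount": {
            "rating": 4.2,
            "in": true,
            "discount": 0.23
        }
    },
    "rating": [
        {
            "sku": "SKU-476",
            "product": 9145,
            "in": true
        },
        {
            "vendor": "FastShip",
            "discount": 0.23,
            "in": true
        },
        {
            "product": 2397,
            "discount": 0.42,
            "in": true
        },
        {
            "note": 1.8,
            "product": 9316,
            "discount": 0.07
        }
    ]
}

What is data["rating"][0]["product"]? 9145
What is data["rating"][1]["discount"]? 0.23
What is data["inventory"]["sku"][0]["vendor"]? "QualityGoods"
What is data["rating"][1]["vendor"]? "FastShip"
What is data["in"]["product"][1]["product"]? 5506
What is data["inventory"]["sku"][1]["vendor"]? "TechCorp"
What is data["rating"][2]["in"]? True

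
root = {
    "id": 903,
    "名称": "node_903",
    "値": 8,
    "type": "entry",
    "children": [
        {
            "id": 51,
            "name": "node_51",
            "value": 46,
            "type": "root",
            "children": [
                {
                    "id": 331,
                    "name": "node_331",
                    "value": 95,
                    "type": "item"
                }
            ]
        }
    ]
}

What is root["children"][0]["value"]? 46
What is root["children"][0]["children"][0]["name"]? "node_331"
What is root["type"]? "entry"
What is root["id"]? 903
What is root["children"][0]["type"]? "root"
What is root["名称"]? "node_903"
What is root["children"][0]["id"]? 51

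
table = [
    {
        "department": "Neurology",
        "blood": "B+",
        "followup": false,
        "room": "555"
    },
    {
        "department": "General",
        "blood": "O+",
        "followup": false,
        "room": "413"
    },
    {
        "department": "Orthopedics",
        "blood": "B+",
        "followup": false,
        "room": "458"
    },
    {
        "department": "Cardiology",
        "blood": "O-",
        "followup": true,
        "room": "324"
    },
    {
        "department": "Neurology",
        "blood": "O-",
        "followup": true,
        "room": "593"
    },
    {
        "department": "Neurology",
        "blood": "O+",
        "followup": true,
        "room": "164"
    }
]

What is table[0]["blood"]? "B+"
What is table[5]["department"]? "Neurology"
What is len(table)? 6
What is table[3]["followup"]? True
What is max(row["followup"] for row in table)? True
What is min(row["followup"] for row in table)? False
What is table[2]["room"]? "458"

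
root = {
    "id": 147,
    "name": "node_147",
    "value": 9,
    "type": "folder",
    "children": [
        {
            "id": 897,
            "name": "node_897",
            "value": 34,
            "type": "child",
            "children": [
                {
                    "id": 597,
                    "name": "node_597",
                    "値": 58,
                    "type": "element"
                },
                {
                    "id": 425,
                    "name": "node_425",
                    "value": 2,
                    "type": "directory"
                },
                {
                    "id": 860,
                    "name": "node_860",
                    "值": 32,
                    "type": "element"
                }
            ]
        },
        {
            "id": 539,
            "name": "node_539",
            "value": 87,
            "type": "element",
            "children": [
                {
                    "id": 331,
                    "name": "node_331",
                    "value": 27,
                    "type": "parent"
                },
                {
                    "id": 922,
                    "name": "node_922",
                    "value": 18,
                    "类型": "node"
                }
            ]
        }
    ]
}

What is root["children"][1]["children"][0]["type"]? "parent"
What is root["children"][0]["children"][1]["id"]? 425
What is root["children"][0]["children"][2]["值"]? 32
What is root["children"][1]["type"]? "element"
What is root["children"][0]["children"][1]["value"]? 2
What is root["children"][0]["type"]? "child"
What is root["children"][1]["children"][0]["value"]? 27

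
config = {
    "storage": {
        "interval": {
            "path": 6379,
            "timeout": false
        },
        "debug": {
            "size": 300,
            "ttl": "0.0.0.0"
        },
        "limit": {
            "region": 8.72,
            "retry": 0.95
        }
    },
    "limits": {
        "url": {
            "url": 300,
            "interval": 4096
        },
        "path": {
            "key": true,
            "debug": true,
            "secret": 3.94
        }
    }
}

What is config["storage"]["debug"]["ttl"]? "0.0.0.0"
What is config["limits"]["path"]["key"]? True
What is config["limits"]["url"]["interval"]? 4096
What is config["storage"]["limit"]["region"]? 8.72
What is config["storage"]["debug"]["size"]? 300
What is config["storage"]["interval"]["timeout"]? False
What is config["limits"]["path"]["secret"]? 3.94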